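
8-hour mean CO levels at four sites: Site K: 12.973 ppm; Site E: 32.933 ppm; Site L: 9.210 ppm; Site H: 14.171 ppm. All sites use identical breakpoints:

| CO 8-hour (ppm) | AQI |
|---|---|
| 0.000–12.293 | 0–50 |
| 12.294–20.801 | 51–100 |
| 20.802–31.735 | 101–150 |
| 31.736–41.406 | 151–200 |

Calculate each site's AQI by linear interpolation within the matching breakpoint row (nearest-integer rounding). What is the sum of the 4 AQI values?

311

Site K 12.973: bracket 12.294–20.801 → index 51–100; slope 49/8.507, offset 0.679.
AQI = 51 + 49/8.507·0.679 ≈ 54.91 ⇒ 55.
Site E: 32.933 ∈ [31.736, 41.406] ↔ index [151, 200].
151 + (32.933−31.736)·(200−151)/(41.406−31.736) = 151 + 1.197·49/9.670 ≈ 157.07, so AQI = 157.
Site L 9.210: bracket 0.000–12.293 → index 0–50; slope 50/12.293, offset 9.210.
AQI = 0 + 50/12.293·9.210 ≈ 37.46 ⇒ 37.
Site H 14.171: bracket 12.294–20.801 → index 51–100; slope 49/8.507, offset 1.877.
AQI = 51 + 49/8.507·1.877 ≈ 61.81 ⇒ 62.
AQIs: Site K=55, Site E=157, Site L=37, Site H=62. Sum = 55 + 157 + 37 + 62 = 311.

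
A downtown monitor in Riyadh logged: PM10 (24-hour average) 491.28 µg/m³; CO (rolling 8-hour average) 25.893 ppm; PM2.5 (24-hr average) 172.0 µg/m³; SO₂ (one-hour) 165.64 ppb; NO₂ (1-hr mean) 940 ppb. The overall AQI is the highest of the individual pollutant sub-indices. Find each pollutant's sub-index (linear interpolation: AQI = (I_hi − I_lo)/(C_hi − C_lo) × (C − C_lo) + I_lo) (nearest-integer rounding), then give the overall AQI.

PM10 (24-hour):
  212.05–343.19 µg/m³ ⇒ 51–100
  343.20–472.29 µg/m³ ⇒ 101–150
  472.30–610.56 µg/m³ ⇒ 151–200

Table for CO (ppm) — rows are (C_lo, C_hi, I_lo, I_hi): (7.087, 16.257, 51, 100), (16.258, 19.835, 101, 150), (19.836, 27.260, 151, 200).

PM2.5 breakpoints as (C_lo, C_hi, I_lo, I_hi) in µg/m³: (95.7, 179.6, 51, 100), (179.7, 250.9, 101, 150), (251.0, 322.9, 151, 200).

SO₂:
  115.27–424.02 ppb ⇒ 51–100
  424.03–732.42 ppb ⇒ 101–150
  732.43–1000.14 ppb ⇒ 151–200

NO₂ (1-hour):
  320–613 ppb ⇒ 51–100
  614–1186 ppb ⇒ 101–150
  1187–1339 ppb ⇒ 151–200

PM10 491.28: bracket 472.30–610.56 → index 151–200; slope 49/138.26, offset 18.98.
AQI = 151 + 49/138.26·18.98 ≈ 157.73 ⇒ 158.
CO 25.893: bracket 19.836–27.260 → index 151–200; slope 49/7.424, offset 6.057.
AQI = 151 + 49/7.424·6.057 ≈ 190.98 ⇒ 191.
PM2.5: 172.0 lies in 95.7–179.6, so I_lo=51, I_hi=100, C_lo=95.7, C_hi=179.6.
(100−51)/(179.6−95.7) × (172.0−95.7) + 51 = 49/83.9 × 76.3 + 51 ≈ 95.56 → 96.
SO₂: row 115.27–424.02 (AQI 51–100). (100−51)·(165.64−115.27)/(424.02−115.27) + 51 = 49·50.37/308.75 + 51 ≈ 58.99 → 59.
NO₂ 940: bracket 614–1186 → index 101–150; slope 49/572, offset 326.
AQI = 101 + 49/572·326 ≈ 128.93 ⇒ 129.
Sub-indices: PM10→158, CO→191, PM2.5→96, SO₂→59, NO₂→129. Overall AQI = max = 191; dominant pollutant is CO.

191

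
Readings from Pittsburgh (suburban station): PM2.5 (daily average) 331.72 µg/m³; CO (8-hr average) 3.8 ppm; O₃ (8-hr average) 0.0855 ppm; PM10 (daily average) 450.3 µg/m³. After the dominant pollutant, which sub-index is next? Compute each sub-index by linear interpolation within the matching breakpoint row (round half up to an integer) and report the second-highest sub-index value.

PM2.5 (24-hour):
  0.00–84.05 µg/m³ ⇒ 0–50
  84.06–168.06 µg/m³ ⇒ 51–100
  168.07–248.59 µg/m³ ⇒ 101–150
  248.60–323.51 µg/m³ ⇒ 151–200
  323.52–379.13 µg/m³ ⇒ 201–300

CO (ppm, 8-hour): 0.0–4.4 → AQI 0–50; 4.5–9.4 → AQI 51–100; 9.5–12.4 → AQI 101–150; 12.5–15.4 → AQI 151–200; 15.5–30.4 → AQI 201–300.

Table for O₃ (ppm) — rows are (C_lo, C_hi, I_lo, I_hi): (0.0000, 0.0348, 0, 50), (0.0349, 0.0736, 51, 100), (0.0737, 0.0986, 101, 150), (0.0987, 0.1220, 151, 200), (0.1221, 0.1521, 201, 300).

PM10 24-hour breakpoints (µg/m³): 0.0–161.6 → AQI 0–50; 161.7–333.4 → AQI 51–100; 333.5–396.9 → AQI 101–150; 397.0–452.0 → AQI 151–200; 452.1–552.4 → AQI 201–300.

PM2.5: 331.72 lies in 323.52–379.13, so I_lo=201, I_hi=300, C_lo=323.52, C_hi=379.13.
(300−201)/(379.13−323.52) × (331.72−323.52) + 201 = 99/55.61 × 8.20 + 201 ≈ 215.60 → 216.
CO 3.8: bracket 0.0–4.4 → index 0–50; slope 50/4.4, offset 3.8.
AQI = 0 + 50/4.4·3.8 ≈ 43.18 ⇒ 43.
O₃: row 0.0737–0.0986 (AQI 101–150). (150−101)·(0.0855−0.0737)/(0.0986−0.0737) + 101 = 49·0.0118/0.0249 + 101 ≈ 124.22 → 124.
PM10: 450.3 lies in 397.0–452.0, so I_lo=151, I_hi=200, C_lo=397.0, C_hi=452.0.
(200−151)/(452.0−397.0) × (450.3−397.0) + 151 = 49/55.0 × 53.3 + 151 ≈ 198.49 → 198.
Sub-indices: PM2.5→216, CO→43, O₃→124, PM10→198. Ranked high→low: 216, 198, 124, 43. Second-highest sub-index = 198.

198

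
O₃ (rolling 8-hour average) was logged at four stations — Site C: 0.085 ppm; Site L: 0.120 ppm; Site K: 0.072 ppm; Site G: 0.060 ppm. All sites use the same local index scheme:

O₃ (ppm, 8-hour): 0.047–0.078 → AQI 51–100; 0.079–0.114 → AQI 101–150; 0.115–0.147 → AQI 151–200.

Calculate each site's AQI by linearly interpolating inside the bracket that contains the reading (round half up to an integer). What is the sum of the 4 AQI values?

Site C: 0.085 ∈ [0.079, 0.114] ↔ index [101, 150].
101 + (0.085−0.079)·(150−101)/(0.114−0.079) = 101 + 0.006·49/0.035 ≈ 109.40, so AQI = 109.
Site L: row 0.115–0.147 (AQI 151–200). (200−151)·(0.120−0.115)/(0.147−0.115) + 151 = 49·0.005/0.032 + 151 ≈ 158.66 → 159.
Site K: 0.072 lies in 0.047–0.078, so I_lo=51, I_hi=100, C_lo=0.047, C_hi=0.078.
(100−51)/(0.078−0.047) × (0.072−0.047) + 51 = 49/0.031 × 0.025 + 51 ≈ 90.52 → 91.
Site G 0.060: bracket 0.047–0.078 → index 51–100; slope 49/0.031, offset 0.013.
AQI = 51 + 49/0.031·0.013 ≈ 71.55 ⇒ 72.
AQIs: Site C=109, Site L=159, Site K=91, Site G=72. Sum = 109 + 159 + 91 + 72 = 431.

431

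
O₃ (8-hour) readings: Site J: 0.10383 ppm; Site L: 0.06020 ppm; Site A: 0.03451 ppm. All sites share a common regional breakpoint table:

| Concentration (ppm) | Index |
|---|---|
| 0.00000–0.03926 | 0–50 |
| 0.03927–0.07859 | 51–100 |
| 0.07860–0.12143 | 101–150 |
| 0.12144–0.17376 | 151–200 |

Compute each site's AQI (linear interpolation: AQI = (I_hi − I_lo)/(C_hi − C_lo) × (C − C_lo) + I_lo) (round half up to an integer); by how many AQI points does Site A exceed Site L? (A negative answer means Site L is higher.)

Site J: row 0.07860–0.12143 (AQI 101–150). (150−101)·(0.10383−0.07860)/(0.12143−0.07860) + 101 = 49·0.02523/0.04283 + 101 ≈ 129.86 → 130.
Site L: row 0.03927–0.07859 (AQI 51–100). (100−51)·(0.06020−0.03927)/(0.07859−0.03927) + 51 = 49·0.02093/0.03932 + 51 ≈ 77.08 → 77.
Site A: 0.03451 lies in 0.00000–0.03926, so I_lo=0, I_hi=50, C_lo=0.00000, C_hi=0.03926.
(50−0)/(0.03926−0.00000) × (0.03451−0.00000) + 0 = 50/0.03926 × 0.03451 + 0 ≈ 43.95 → 44.
AQIs: Site J=130, Site L=77, Site A=44. Site A (44) − Site L (77) = -33.

-33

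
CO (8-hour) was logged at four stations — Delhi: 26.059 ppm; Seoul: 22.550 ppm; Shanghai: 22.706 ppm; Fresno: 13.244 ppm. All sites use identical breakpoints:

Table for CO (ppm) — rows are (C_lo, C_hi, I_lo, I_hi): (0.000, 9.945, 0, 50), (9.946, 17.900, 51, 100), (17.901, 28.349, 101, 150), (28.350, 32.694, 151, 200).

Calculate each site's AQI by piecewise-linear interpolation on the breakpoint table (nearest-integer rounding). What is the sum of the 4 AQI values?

Delhi: row 17.901–28.349 (AQI 101–150). (150−101)·(26.059−17.901)/(28.349−17.901) + 101 = 49·8.158/10.448 + 101 ≈ 139.26 → 139.
Seoul 22.550: bracket 17.901–28.349 → index 101–150; slope 49/10.448, offset 4.649.
AQI = 101 + 49/10.448·4.649 ≈ 122.80 ⇒ 123.
Shanghai: row 17.901–28.349 (AQI 101–150). (150−101)·(22.706−17.901)/(28.349−17.901) + 101 = 49·4.805/10.448 + 101 ≈ 123.53 → 124.
Fresno: 13.244 ∈ [9.946, 17.900] ↔ index [51, 100].
51 + (13.244−9.946)·(100−51)/(17.900−9.946) = 51 + 3.298·49/7.954 ≈ 71.32, so AQI = 71.
AQIs: Delhi=139, Seoul=123, Shanghai=124, Fresno=71. Sum = 139 + 123 + 124 + 71 = 457.

457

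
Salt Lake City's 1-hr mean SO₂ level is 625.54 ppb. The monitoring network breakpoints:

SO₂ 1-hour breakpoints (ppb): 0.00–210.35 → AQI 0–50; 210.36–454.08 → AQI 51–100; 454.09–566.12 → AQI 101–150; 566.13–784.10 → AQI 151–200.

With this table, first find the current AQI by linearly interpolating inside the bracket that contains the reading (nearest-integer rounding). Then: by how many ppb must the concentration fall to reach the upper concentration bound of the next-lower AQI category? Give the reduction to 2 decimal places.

SO₂: 625.54 ∈ [566.13, 784.10] ↔ index [151, 200].
151 + (625.54−566.13)·(200−151)/(784.10−566.13) = 151 + 59.41·49/217.97 ≈ 164.36, so AQI = 164.
Current AQI 164 is in the Unhealthy range (151–200). The next-lower category tops out at AQI 150, whose upper concentration bound is 566.12 ppb.
Reduction needed = 625.54 − 566.12 = 59.42 ppb.

59.42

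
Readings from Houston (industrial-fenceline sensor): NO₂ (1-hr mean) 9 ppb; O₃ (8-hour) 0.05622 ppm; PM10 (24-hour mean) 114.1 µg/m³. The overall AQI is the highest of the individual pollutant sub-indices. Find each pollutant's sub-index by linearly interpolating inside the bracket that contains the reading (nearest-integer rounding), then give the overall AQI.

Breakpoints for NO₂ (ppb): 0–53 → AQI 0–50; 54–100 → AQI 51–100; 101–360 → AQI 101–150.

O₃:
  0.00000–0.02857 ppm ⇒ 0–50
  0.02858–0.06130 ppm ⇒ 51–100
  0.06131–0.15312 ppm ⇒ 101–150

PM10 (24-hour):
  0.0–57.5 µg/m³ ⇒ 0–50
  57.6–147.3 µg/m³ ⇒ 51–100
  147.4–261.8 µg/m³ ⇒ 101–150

NO₂ 9: bracket 0–53 → index 0–50; slope 50/53, offset 9.
AQI = 0 + 50/53·9 ≈ 8.49 ⇒ 8.
O₃ 0.05622: bracket 0.02858–0.06130 → index 51–100; slope 49/0.03272, offset 0.02764.
AQI = 51 + 49/0.03272·0.02764 ≈ 92.39 ⇒ 92.
PM10: row 57.6–147.3 (AQI 51–100). (100−51)·(114.1−57.6)/(147.3−57.6) + 51 = 49·56.5/89.7 + 51 ≈ 81.86 → 82.
Sub-indices: NO₂→8, O₃→92, PM10→82. Overall AQI = max = 92; dominant pollutant is O₃.

92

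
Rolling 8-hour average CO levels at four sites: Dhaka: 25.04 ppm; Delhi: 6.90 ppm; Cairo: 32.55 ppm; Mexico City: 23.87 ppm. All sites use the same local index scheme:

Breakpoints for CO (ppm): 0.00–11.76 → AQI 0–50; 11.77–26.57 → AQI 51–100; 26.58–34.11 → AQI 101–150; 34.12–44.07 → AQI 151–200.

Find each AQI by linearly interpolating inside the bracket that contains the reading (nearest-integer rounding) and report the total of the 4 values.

Dhaka: 25.04 ∈ [11.77, 26.57] ↔ index [51, 100].
51 + (25.04−11.77)·(100−51)/(26.57−11.77) = 51 + 13.27·49/14.80 ≈ 94.93, so AQI = 95.
Delhi: 6.90 ∈ [0.00, 11.76] ↔ index [0, 50].
0 + (6.90−0.00)·(50−0)/(11.76−0.00) = 0 + 6.90·50/11.76 ≈ 29.34, so AQI = 29.
Cairo: row 26.58–34.11 (AQI 101–150). (150−101)·(32.55−26.58)/(34.11−26.58) + 101 = 49·5.97/7.53 + 101 ≈ 139.85 → 140.
Mexico City: 23.87 ∈ [11.77, 26.57] ↔ index [51, 100].
51 + (23.87−11.77)·(100−51)/(26.57−11.77) = 51 + 12.10·49/14.80 ≈ 91.06, so AQI = 91.
AQIs: Dhaka=95, Delhi=29, Cairo=140, Mexico City=91. Sum = 95 + 29 + 140 + 91 = 355.

355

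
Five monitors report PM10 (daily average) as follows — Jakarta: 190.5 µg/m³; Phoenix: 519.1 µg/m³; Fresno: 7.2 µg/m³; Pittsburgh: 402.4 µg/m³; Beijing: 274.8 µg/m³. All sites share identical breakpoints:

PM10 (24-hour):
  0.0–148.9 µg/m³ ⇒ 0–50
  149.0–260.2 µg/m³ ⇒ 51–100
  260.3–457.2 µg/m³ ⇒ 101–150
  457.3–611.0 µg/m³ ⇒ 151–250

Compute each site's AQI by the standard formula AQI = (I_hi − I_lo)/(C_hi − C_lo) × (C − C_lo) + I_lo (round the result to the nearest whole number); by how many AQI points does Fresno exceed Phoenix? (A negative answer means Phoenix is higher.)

-189

Jakarta 190.5: bracket 149.0–260.2 → index 51–100; slope 49/111.2, offset 41.5.
AQI = 51 + 49/111.2·41.5 ≈ 69.29 ⇒ 69.
Phoenix: 519.1 ∈ [457.3, 611.0] ↔ index [151, 250].
151 + (519.1−457.3)·(250−151)/(611.0−457.3) = 151 + 61.8·99/153.7 ≈ 190.81, so AQI = 191.
Fresno 7.2: bracket 0.0–148.9 → index 0–50; slope 50/148.9, offset 7.2.
AQI = 0 + 50/148.9·7.2 ≈ 2.42 ⇒ 2.
Pittsburgh: row 260.3–457.2 (AQI 101–150). (150−101)·(402.4−260.3)/(457.2−260.3) + 101 = 49·142.1/196.9 + 101 ≈ 136.36 → 136.
Beijing: row 260.3–457.2 (AQI 101–150). (150−101)·(274.8−260.3)/(457.2−260.3) + 101 = 49·14.5/196.9 + 101 ≈ 104.61 → 105.
AQIs: Jakarta=69, Phoenix=191, Fresno=2, Pittsburgh=136, Beijing=105. Fresno (2) − Phoenix (191) = -189.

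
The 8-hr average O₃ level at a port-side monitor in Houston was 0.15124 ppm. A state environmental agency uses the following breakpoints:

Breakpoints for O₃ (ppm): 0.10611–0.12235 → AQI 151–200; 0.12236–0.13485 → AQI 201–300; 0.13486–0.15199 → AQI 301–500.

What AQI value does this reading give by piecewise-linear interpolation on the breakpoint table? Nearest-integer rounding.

O₃: 0.15124 ∈ [0.13486, 0.15199] ↔ index [301, 500].
301 + (0.15124−0.13486)·(500−301)/(0.15199−0.13486) = 301 + 0.01638·199/0.01713 ≈ 491.29, so AQI = 491.

491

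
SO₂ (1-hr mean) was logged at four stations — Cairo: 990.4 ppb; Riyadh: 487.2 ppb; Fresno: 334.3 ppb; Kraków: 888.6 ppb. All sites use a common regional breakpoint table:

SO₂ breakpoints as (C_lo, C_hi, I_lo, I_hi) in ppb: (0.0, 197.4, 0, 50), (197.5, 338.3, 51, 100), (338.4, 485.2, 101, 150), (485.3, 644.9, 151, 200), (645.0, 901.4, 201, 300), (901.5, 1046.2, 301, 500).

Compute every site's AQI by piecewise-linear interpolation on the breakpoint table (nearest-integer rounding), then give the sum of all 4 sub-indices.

969

Cairo: 990.4 lies in 901.5–1046.2, so I_lo=301, I_hi=500, C_lo=901.5, C_hi=1046.2.
(500−301)/(1046.2−901.5) × (990.4−901.5) + 301 = 199/144.7 × 88.9 + 301 ≈ 423.26 → 423.
Riyadh: row 485.3–644.9 (AQI 151–200). (200−151)·(487.2−485.3)/(644.9−485.3) + 151 = 49·1.9/159.6 + 151 ≈ 151.58 → 152.
Fresno: 334.3 lies in 197.5–338.3, so I_lo=51, I_hi=100, C_lo=197.5, C_hi=338.3.
(100−51)/(338.3−197.5) × (334.3−197.5) + 51 = 49/140.8 × 136.8 + 51 ≈ 98.61 → 99.
Kraków: 888.6 lies in 645.0–901.4, so I_lo=201, I_hi=300, C_lo=645.0, C_hi=901.4.
(300−201)/(901.4−645.0) × (888.6−645.0) + 201 = 99/256.4 × 243.6 + 201 ≈ 295.06 → 295.
AQIs: Cairo=423, Riyadh=152, Fresno=99, Kraków=295. Sum = 423 + 152 + 99 + 295 = 969.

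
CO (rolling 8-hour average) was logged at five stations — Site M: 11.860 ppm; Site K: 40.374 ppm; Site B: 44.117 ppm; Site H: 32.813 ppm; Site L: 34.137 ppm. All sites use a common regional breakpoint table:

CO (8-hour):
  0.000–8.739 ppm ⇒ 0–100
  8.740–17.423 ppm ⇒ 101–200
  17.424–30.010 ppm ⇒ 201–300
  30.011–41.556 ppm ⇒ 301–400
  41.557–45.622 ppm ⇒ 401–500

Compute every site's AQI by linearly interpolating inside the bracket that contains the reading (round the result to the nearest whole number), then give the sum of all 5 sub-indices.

Site M: 11.860 ∈ [8.740, 17.423] ↔ index [101, 200].
101 + (11.860−8.740)·(200−101)/(17.423−8.740) = 101 + 3.120·99/8.683 ≈ 136.57, so AQI = 137.
Site K 40.374: bracket 30.011–41.556 → index 301–400; slope 99/11.545, offset 10.363.
AQI = 301 + 99/11.545·10.363 ≈ 389.86 ⇒ 390.
Site B: 44.117 lies in 41.557–45.622, so I_lo=401, I_hi=500, C_lo=41.557, C_hi=45.622.
(500−401)/(45.622−41.557) × (44.117−41.557) + 401 = 99/4.065 × 2.560 + 401 ≈ 463.35 → 463.
Site H 32.813: bracket 30.011–41.556 → index 301–400; slope 99/11.545, offset 2.802.
AQI = 301 + 99/11.545·2.802 ≈ 325.03 ⇒ 325.
Site L: 34.137 lies in 30.011–41.556, so I_lo=301, I_hi=400, C_lo=30.011, C_hi=41.556.
(400−301)/(41.556−30.011) × (34.137−30.011) + 301 = 99/11.545 × 4.126 + 301 ≈ 336.38 → 336.
AQIs: Site M=137, Site K=390, Site B=463, Site H=325, Site L=336. Sum = 137 + 390 + 463 + 325 + 336 = 1651.

1651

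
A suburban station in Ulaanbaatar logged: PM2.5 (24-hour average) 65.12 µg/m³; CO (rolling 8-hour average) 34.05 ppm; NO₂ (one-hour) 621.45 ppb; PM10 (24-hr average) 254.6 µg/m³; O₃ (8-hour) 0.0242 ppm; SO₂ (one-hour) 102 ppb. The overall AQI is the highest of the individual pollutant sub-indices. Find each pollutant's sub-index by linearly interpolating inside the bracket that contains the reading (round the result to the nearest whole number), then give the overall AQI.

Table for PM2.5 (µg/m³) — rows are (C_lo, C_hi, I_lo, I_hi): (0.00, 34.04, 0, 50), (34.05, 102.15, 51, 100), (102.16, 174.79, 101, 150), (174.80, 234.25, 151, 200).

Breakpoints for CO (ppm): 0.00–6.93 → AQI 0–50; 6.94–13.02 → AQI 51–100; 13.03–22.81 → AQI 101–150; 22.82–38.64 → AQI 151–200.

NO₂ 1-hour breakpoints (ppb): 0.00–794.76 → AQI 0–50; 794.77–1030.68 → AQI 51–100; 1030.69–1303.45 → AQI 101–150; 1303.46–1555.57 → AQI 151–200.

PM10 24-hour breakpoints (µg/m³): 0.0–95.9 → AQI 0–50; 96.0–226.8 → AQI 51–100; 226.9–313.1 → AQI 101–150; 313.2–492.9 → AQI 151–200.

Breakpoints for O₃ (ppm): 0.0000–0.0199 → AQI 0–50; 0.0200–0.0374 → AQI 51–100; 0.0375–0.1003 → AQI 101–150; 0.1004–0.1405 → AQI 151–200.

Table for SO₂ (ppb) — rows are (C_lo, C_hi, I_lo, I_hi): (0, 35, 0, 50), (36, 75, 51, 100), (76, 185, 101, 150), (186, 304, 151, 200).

186

PM2.5: row 34.05–102.15 (AQI 51–100). (100−51)·(65.12−34.05)/(102.15−34.05) + 51 = 49·31.07/68.10 + 51 ≈ 73.36 → 73.
CO: 34.05 lies in 22.82–38.64, so I_lo=151, I_hi=200, C_lo=22.82, C_hi=38.64.
(200−151)/(38.64−22.82) × (34.05−22.82) + 151 = 49/15.82 × 11.23 + 151 ≈ 185.78 → 186.
NO₂: row 0.00–794.76 (AQI 0–50). (50−0)·(621.45−0.00)/(794.76−0.00) + 0 = 50·621.45/794.76 + 0 ≈ 39.10 → 39.
PM10: row 226.9–313.1 (AQI 101–150). (150−101)·(254.6−226.9)/(313.1−226.9) + 101 = 49·27.7/86.2 + 101 ≈ 116.75 → 117.
O₃: 0.0242 ∈ [0.0200, 0.0374] ↔ index [51, 100].
51 + (0.0242−0.0200)·(100−51)/(0.0374−0.0200) = 51 + 0.0042·49/0.0174 ≈ 62.83, so AQI = 63.
SO₂: row 76–185 (AQI 101–150). (150−101)·(102−76)/(185−76) + 101 = 49·26/109 + 101 ≈ 112.69 → 113.
Sub-indices: PM2.5→73, CO→186, NO₂→39, PM10→117, O₃→63, SO₂→113. Overall AQI = max = 186; dominant pollutant is CO.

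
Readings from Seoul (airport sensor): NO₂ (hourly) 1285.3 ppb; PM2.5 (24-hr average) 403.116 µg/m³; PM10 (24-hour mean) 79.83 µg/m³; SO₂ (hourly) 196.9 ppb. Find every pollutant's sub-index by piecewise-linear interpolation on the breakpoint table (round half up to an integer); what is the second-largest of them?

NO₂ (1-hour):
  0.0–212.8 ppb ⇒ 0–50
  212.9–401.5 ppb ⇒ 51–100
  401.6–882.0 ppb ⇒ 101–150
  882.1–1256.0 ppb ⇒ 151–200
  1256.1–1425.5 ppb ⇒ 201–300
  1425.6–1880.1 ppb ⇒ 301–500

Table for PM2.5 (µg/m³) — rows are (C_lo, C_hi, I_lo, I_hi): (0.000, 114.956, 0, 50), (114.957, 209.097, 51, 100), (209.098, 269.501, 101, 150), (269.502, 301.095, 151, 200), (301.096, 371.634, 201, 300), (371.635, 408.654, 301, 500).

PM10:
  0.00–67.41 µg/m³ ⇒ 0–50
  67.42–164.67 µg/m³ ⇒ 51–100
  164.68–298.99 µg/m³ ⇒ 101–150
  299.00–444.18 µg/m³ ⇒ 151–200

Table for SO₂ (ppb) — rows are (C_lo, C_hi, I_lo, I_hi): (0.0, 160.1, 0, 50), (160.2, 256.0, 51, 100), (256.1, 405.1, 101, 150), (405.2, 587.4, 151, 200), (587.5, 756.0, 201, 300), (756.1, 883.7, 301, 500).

NO₂: 1285.3 lies in 1256.1–1425.5, so I_lo=201, I_hi=300, C_lo=1256.1, C_hi=1425.5.
(300−201)/(1425.5−1256.1) × (1285.3−1256.1) + 201 = 99/169.4 × 29.2 + 201 ≈ 218.06 → 218.
PM2.5: 403.116 ∈ [371.635, 408.654] ↔ index [301, 500].
301 + (403.116−371.635)·(500−301)/(408.654−371.635) = 301 + 31.481·199/37.019 ≈ 470.23, so AQI = 470.
PM10: 79.83 ∈ [67.42, 164.67] ↔ index [51, 100].
51 + (79.83−67.42)·(100−51)/(164.67−67.42) = 51 + 12.41·49/97.25 ≈ 57.25, so AQI = 57.
SO₂: 196.9 lies in 160.2–256.0, so I_lo=51, I_hi=100, C_lo=160.2, C_hi=256.0.
(100−51)/(256.0−160.2) × (196.9−160.2) + 51 = 49/95.8 × 36.7 + 51 ≈ 69.77 → 70.
Sub-indices: NO₂→218, PM2.5→470, PM10→57, SO₂→70. Ranked high→low: 470, 218, 70, 57. Second-highest sub-index = 218.

218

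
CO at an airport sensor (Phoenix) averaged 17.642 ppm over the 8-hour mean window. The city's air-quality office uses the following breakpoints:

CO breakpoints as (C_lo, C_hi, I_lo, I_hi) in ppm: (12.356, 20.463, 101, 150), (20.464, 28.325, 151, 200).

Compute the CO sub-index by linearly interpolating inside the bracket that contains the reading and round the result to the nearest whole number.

133

CO: row 12.356–20.463 (AQI 101–150). (150−101)·(17.642−12.356)/(20.463−12.356) + 101 = 49·5.286/8.107 + 101 ≈ 132.95 → 133.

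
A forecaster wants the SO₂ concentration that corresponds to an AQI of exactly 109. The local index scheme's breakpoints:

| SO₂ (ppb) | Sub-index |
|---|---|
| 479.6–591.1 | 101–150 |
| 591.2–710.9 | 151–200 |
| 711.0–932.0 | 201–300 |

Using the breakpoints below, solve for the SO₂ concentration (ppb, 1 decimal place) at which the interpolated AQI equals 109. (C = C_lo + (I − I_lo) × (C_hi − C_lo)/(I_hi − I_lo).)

497.8

AQI 109 lies in the 101–150 band, which corresponds to 479.6–591.1 ppb.
C = 479.6 + (109−101)×(591.1−479.6)/(150−101) = 479.6 + 8×111.5/49 ≈ 497.804 ppb → 497.8 ppb to 1 dp.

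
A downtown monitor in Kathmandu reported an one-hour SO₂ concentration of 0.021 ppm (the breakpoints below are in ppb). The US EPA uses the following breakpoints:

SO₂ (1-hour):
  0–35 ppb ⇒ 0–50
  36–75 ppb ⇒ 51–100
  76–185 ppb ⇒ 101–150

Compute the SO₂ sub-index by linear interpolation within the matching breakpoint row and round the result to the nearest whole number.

30

Convert: 0.021 ppm = 21 ppb.
SO₂: row 0–35 (AQI 0–50). (50−0)·(21−0)/(35−0) + 0 = 50·21/35 + 0 ≈ 30.00 → 30.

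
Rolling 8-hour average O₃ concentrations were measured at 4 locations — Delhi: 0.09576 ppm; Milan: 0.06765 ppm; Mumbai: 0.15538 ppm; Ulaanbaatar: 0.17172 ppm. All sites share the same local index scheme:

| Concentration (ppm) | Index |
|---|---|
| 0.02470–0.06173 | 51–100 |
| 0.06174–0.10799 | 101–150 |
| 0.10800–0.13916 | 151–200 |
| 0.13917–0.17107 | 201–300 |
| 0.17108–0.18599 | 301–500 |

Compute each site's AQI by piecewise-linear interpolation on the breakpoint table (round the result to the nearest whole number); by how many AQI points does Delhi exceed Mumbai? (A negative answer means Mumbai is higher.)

Delhi: 0.09576 lies in 0.06174–0.10799, so I_lo=101, I_hi=150, C_lo=0.06174, C_hi=0.10799.
(150−101)/(0.10799−0.06174) × (0.09576−0.06174) + 101 = 49/0.04625 × 0.03402 + 101 ≈ 137.04 → 137.
Milan: 0.06765 lies in 0.06174–0.10799, so I_lo=101, I_hi=150, C_lo=0.06174, C_hi=0.10799.
(150−101)/(0.10799−0.06174) × (0.06765−0.06174) + 101 = 49/0.04625 × 0.00591 + 101 ≈ 107.26 → 107.
Mumbai: row 0.13917–0.17107 (AQI 201–300). (300−201)·(0.15538−0.13917)/(0.17107−0.13917) + 201 = 99·0.01621/0.03190 + 201 ≈ 251.31 → 251.
Ulaanbaatar 0.17172: bracket 0.17108–0.18599 → index 301–500; slope 199/0.01491, offset 0.00064.
AQI = 301 + 199/0.01491·0.00064 ≈ 309.54 ⇒ 310.
AQIs: Delhi=137, Milan=107, Mumbai=251, Ulaanbaatar=310. Delhi (137) − Mumbai (251) = -114.

-114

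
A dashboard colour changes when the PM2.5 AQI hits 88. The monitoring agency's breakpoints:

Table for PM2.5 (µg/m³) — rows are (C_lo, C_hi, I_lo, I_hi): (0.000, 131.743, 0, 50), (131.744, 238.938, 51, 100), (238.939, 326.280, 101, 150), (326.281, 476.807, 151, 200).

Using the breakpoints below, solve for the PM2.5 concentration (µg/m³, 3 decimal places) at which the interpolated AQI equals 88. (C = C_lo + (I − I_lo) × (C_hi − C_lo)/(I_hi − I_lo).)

212.686

AQI 88 lies in the 51–100 band, which corresponds to 131.744–238.938 µg/m³.
C = 131.744 + (88−51)×(238.938−131.744)/(100−51) = 131.744 + 37×107.194/49 ≈ 212.68641 µg/m³ → 212.686 µg/m³ to 3 dp.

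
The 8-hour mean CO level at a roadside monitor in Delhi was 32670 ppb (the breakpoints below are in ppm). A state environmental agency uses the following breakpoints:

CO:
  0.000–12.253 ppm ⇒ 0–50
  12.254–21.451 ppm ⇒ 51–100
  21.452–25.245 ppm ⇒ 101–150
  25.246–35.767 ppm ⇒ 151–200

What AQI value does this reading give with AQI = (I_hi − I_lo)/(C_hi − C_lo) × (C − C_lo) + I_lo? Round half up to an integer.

186

Convert: 32670 ppb = 32.670 ppm.
CO 32.670: bracket 25.246–35.767 → index 151–200; slope 49/10.521, offset 7.424.
AQI = 151 + 49/10.521·7.424 ≈ 185.58 ⇒ 186.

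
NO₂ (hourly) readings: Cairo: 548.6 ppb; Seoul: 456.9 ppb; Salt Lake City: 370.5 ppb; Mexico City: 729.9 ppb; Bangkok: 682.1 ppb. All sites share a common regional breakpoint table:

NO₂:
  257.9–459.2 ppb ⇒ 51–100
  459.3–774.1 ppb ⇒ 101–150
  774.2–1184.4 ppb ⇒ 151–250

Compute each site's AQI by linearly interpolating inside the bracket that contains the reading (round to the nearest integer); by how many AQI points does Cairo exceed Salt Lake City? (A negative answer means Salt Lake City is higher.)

Cairo 548.6: bracket 459.3–774.1 → index 101–150; slope 49/314.8, offset 89.3.
AQI = 101 + 49/314.8·89.3 ≈ 114.90 ⇒ 115.
Seoul: 456.9 ∈ [257.9, 459.2] ↔ index [51, 100].
51 + (456.9−257.9)·(100−51)/(459.2−257.9) = 51 + 199.0·49/201.3 ≈ 99.44, so AQI = 99.
Salt Lake City 370.5: bracket 257.9–459.2 → index 51–100; slope 49/201.3, offset 112.6.
AQI = 51 + 49/201.3·112.6 ≈ 78.41 ⇒ 78.
Mexico City: 729.9 ∈ [459.3, 774.1] ↔ index [101, 150].
101 + (729.9−459.3)·(150−101)/(774.1−459.3) = 101 + 270.6·49/314.8 ≈ 143.12, so AQI = 143.
Bangkok: row 459.3–774.1 (AQI 101–150). (150−101)·(682.1−459.3)/(774.1−459.3) + 101 = 49·222.8/314.8 + 101 ≈ 135.68 → 136.
AQIs: Cairo=115, Seoul=99, Salt Lake City=78, Mexico City=143, Bangkok=136. Cairo (115) − Salt Lake City (78) = 37.

37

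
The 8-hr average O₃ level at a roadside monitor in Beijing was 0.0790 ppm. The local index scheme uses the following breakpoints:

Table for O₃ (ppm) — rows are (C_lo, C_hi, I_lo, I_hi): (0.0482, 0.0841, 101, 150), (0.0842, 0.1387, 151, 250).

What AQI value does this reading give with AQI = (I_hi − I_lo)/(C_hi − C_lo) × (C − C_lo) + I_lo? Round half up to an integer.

O₃: row 0.0482–0.0841 (AQI 101–150). (150−101)·(0.0790−0.0482)/(0.0841−0.0482) + 101 = 49·0.0308/0.0359 + 101 ≈ 143.04 → 143.

143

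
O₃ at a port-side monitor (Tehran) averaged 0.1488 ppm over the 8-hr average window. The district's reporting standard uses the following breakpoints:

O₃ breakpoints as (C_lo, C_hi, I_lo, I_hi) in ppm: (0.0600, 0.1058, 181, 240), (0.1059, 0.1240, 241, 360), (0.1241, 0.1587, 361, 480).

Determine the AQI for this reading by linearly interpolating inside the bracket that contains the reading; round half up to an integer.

O₃: row 0.1241–0.1587 (AQI 361–480). (480−361)·(0.1488−0.1241)/(0.1587−0.1241) + 361 = 119·0.0247/0.0346 + 361 ≈ 445.95 → 446.

446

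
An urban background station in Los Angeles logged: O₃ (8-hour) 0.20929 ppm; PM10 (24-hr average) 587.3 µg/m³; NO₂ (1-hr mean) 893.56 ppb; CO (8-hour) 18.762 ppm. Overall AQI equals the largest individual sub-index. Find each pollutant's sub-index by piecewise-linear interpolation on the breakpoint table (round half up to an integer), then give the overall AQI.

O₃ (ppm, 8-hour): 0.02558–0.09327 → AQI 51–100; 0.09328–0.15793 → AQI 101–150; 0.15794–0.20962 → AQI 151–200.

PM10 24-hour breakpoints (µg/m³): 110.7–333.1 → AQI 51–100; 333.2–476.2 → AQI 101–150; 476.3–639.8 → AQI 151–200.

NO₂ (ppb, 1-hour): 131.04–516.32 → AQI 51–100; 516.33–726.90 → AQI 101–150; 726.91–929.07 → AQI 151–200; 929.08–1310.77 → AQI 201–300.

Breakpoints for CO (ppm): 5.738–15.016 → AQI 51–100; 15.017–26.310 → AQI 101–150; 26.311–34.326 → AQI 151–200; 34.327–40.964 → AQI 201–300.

O₃: 0.20929 lies in 0.15794–0.20962, so I_lo=151, I_hi=200, C_lo=0.15794, C_hi=0.20962.
(200−151)/(0.20962−0.15794) × (0.20929−0.15794) + 151 = 49/0.05168 × 0.05135 + 151 ≈ 199.69 → 200.
PM10 587.3: bracket 476.3–639.8 → index 151–200; slope 49/163.5, offset 111.0.
AQI = 151 + 49/163.5·111.0 ≈ 184.27 ⇒ 184.
NO₂: 893.56 ∈ [726.91, 929.07] ↔ index [151, 200].
151 + (893.56−726.91)·(200−151)/(929.07−726.91) = 151 + 166.65·49/202.16 ≈ 191.39, so AQI = 191.
CO: row 15.017–26.310 (AQI 101–150). (150−101)·(18.762−15.017)/(26.310−15.017) + 101 = 49·3.745/11.293 + 101 ≈ 117.25 → 117.
Sub-indices: O₃→200, PM10→184, NO₂→191, CO→117. Overall AQI = max = 200; dominant pollutant is O₃.

200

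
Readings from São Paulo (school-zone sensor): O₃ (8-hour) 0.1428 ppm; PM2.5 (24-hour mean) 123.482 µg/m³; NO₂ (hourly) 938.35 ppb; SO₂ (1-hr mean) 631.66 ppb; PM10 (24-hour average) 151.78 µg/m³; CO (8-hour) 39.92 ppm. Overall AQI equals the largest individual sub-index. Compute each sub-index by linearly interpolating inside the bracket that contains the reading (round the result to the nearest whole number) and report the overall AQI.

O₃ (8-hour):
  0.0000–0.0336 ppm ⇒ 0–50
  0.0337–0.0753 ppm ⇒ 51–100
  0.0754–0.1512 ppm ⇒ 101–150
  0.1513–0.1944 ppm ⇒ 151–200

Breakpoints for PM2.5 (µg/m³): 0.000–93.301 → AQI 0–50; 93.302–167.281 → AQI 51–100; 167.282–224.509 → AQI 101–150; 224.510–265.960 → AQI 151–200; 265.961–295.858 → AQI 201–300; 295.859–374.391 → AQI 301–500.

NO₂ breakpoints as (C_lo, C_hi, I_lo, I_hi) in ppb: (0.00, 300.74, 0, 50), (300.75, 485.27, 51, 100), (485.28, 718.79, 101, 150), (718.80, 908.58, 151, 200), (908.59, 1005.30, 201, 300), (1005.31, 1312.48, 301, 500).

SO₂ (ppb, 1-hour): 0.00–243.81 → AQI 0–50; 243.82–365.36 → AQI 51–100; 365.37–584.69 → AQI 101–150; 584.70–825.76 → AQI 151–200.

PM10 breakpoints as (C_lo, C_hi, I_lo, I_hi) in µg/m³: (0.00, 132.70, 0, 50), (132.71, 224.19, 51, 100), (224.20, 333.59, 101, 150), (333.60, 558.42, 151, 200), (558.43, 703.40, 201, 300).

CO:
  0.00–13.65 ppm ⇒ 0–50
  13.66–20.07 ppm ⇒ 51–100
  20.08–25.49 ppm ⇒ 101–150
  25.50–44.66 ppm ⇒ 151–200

O₃: row 0.0754–0.1512 (AQI 101–150). (150−101)·(0.1428−0.0754)/(0.1512−0.0754) + 101 = 49·0.0674/0.0758 + 101 ≈ 144.57 → 145.
PM2.5: 123.482 ∈ [93.302, 167.281] ↔ index [51, 100].
51 + (123.482−93.302)·(100−51)/(167.281−93.302) = 51 + 30.180·49/73.979 ≈ 70.99, so AQI = 71.
NO₂: 938.35 lies in 908.59–1005.30, so I_lo=201, I_hi=300, C_lo=908.59, C_hi=1005.30.
(300−201)/(1005.30−908.59) × (938.35−908.59) + 201 = 99/96.71 × 29.76 + 201 ≈ 231.46 → 231.
SO₂: row 584.70–825.76 (AQI 151–200). (200−151)·(631.66−584.70)/(825.76−584.70) + 151 = 49·46.96/241.06 + 151 ≈ 160.55 → 161.
PM10: 151.78 lies in 132.71–224.19, so I_lo=51, I_hi=100, C_lo=132.71, C_hi=224.19.
(100−51)/(224.19−132.71) × (151.78−132.71) + 51 = 49/91.48 × 19.07 + 51 ≈ 61.21 → 61.
CO: 39.92 lies in 25.50–44.66, so I_lo=151, I_hi=200, C_lo=25.50, C_hi=44.66.
(200−151)/(44.66−25.50) × (39.92−25.50) + 151 = 49/19.16 × 14.42 + 151 ≈ 187.88 → 188.
Sub-indices: O₃→145, PM2.5→71, NO₂→231, SO₂→161, PM10→61, CO→188. Overall AQI = max = 231; dominant pollutant is NO₂.

231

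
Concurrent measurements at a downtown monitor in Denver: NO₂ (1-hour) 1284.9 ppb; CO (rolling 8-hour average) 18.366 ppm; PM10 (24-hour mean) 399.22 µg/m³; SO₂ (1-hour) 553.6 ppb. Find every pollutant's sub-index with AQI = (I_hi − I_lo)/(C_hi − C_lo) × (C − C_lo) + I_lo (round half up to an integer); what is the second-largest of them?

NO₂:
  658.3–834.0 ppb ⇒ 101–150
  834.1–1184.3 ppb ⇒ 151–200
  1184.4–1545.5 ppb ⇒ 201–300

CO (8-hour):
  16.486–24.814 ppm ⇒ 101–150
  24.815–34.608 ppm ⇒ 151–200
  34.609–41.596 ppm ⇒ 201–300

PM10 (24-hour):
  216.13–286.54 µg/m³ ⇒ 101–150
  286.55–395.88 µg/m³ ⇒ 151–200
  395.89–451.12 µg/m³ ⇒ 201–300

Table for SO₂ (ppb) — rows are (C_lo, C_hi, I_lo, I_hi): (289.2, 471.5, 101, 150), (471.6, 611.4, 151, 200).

NO₂ 1284.9: bracket 1184.4–1545.5 → index 201–300; slope 99/361.1, offset 100.5.
AQI = 201 + 99/361.1·100.5 ≈ 228.55 ⇒ 229.
CO: 18.366 lies in 16.486–24.814, so I_lo=101, I_hi=150, C_lo=16.486, C_hi=24.814.
(150−101)/(24.814−16.486) × (18.366−16.486) + 101 = 49/8.328 × 1.880 + 101 ≈ 112.06 → 112.
PM10: 399.22 ∈ [395.89, 451.12] ↔ index [201, 300].
201 + (399.22−395.89)·(300−201)/(451.12−395.89) = 201 + 3.33·99/55.23 ≈ 206.97, so AQI = 207.
SO₂ 553.6: bracket 471.6–611.4 → index 151–200; slope 49/139.8, offset 82.0.
AQI = 151 + 49/139.8·82.0 ≈ 179.74 ⇒ 180.
Sub-indices: NO₂→229, CO→112, PM10→207, SO₂→180. Ranked high→low: 229, 207, 180, 112. Second-highest sub-index = 207.

207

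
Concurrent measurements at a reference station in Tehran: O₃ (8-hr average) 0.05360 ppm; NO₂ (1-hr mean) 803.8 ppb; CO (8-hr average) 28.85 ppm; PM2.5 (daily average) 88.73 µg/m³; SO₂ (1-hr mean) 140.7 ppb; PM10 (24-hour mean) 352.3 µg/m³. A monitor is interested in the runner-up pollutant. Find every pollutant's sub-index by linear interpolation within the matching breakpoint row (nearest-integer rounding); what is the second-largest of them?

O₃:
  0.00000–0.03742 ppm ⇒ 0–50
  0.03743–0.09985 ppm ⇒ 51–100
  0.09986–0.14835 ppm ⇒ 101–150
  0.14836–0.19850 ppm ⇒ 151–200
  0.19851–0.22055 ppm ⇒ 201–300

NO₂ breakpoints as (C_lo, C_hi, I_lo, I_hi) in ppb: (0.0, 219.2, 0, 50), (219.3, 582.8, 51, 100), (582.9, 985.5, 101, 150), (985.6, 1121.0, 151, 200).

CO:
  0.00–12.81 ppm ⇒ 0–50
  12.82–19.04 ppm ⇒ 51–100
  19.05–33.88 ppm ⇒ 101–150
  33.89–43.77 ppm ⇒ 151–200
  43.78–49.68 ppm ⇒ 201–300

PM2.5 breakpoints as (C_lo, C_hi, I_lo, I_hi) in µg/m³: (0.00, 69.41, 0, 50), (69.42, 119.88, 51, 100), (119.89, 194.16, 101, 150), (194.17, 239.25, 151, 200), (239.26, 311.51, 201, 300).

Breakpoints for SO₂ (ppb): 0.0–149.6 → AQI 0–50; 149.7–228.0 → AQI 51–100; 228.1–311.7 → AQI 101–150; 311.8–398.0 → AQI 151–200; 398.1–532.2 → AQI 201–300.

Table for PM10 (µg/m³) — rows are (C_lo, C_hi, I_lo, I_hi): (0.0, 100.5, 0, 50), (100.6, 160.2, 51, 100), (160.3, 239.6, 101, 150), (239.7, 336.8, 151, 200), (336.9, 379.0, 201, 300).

O₃ 0.05360: bracket 0.03743–0.09985 → index 51–100; slope 49/0.06242, offset 0.01617.
AQI = 51 + 49/0.06242·0.01617 ≈ 63.69 ⇒ 64.
NO₂ 803.8: bracket 582.9–985.5 → index 101–150; slope 49/402.6, offset 220.9.
AQI = 101 + 49/402.6·220.9 ≈ 127.89 ⇒ 128.
CO: 28.85 ∈ [19.05, 33.88] ↔ index [101, 150].
101 + (28.85−19.05)·(150−101)/(33.88−19.05) = 101 + 9.80·49/14.83 ≈ 133.38, so AQI = 133.
PM2.5: 88.73 ∈ [69.42, 119.88] ↔ index [51, 100].
51 + (88.73−69.42)·(100−51)/(119.88−69.42) = 51 + 19.31·49/50.46 ≈ 69.75, so AQI = 70.
SO₂ 140.7: bracket 0.0–149.6 → index 0–50; slope 50/149.6, offset 140.7.
AQI = 0 + 50/149.6·140.7 ≈ 47.03 ⇒ 47.
PM10: 352.3 ∈ [336.9, 379.0] ↔ index [201, 300].
201 + (352.3−336.9)·(300−201)/(379.0−336.9) = 201 + 15.4·99/42.1 ≈ 237.21, so AQI = 237.
Sub-indices: O₃→64, NO₂→128, CO→133, PM2.5→70, SO₂→47, PM10→237. Ranked high→low: 237, 133, 128, 70, 64, 47. Second-highest sub-index = 133.

133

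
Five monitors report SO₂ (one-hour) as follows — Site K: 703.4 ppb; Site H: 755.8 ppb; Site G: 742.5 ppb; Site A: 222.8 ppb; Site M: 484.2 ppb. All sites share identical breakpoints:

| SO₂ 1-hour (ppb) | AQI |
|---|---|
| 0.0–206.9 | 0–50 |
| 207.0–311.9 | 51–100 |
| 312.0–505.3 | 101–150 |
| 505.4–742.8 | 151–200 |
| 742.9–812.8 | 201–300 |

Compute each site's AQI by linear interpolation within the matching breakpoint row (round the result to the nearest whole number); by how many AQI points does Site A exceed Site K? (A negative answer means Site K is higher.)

-134

Site K: 703.4 ∈ [505.4, 742.8] ↔ index [151, 200].
151 + (703.4−505.4)·(200−151)/(742.8−505.4) = 151 + 198.0·49/237.4 ≈ 191.87, so AQI = 192.
Site H 755.8: bracket 742.9–812.8 → index 201–300; slope 99/69.9, offset 12.9.
AQI = 201 + 99/69.9·12.9 ≈ 219.27 ⇒ 219.
Site G: row 505.4–742.8 (AQI 151–200). (200−151)·(742.5−505.4)/(742.8−505.4) + 151 = 49·237.1/237.4 + 151 ≈ 199.94 → 200.
Site A: 222.8 lies in 207.0–311.9, so I_lo=51, I_hi=100, C_lo=207.0, C_hi=311.9.
(100−51)/(311.9−207.0) × (222.8−207.0) + 51 = 49/104.9 × 15.8 + 51 ≈ 58.38 → 58.
Site M: row 312.0–505.3 (AQI 101–150). (150−101)·(484.2−312.0)/(505.3−312.0) + 101 = 49·172.2/193.3 + 101 ≈ 144.65 → 145.
AQIs: Site K=192, Site H=219, Site G=200, Site A=58, Site M=145. Site A (58) − Site K (192) = -134.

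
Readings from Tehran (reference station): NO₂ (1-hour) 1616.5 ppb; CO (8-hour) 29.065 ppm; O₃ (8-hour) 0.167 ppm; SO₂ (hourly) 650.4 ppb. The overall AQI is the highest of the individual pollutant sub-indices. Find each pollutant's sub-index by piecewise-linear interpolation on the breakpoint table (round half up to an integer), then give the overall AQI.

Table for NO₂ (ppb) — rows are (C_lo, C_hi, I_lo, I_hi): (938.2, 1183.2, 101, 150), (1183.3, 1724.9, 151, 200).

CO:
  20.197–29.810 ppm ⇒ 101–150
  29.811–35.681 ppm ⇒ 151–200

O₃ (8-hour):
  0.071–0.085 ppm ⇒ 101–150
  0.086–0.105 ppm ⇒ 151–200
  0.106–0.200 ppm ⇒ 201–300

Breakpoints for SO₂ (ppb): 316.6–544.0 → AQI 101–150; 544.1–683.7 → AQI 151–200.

265

NO₂: row 1183.3–1724.9 (AQI 151–200). (200−151)·(1616.5−1183.3)/(1724.9−1183.3) + 151 = 49·433.2/541.6 + 151 ≈ 190.19 → 190.
CO: row 20.197–29.810 (AQI 101–150). (150−101)·(29.065−20.197)/(29.810−20.197) + 101 = 49·8.868/9.613 + 101 ≈ 146.20 → 146.
O₃: 0.167 lies in 0.106–0.200, so I_lo=201, I_hi=300, C_lo=0.106, C_hi=0.200.
(300−201)/(0.200−0.106) × (0.167−0.106) + 201 = 99/0.094 × 0.061 + 201 ≈ 265.24 → 265.
SO₂ 650.4: bracket 544.1–683.7 → index 151–200; slope 49/139.6, offset 106.3.
AQI = 151 + 49/139.6·106.3 ≈ 188.31 ⇒ 188.
Sub-indices: NO₂→190, CO→146, O₃→265, SO₂→188. Overall AQI = max = 265; dominant pollutant is O₃.
AQI 265: Very Unhealthy.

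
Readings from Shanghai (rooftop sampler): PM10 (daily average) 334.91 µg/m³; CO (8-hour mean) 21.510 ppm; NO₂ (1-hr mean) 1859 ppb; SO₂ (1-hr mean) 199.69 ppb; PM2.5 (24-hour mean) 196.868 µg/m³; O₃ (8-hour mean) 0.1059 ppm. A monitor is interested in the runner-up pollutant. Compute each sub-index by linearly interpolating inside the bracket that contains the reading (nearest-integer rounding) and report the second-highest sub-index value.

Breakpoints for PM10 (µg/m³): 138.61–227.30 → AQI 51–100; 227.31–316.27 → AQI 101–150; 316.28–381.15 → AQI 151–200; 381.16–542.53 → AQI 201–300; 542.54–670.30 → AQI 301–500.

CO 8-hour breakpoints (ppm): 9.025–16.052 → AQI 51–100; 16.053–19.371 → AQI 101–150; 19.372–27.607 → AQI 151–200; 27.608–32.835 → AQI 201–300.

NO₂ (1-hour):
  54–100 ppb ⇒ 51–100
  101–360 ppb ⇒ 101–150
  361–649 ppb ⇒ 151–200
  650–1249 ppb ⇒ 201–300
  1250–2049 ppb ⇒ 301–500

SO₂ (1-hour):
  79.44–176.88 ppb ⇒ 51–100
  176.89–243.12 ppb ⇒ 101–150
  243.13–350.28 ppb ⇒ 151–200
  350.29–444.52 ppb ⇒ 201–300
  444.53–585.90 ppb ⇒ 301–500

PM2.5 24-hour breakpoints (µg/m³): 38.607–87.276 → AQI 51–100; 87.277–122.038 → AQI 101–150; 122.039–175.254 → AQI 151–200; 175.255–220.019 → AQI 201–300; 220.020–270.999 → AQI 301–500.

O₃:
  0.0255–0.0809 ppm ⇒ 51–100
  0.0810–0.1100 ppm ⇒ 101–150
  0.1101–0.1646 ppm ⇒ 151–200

PM10: 334.91 lies in 316.28–381.15, so I_lo=151, I_hi=200, C_lo=316.28, C_hi=381.15.
(200−151)/(381.15−316.28) × (334.91−316.28) + 151 = 49/64.87 × 18.63 + 151 ≈ 165.07 → 165.
CO: 21.510 ∈ [19.372, 27.607] ↔ index [151, 200].
151 + (21.510−19.372)·(200−151)/(27.607−19.372) = 151 + 2.138·49/8.235 ≈ 163.72, so AQI = 164.
NO₂ 1859: bracket 1250–2049 → index 301–500; slope 199/799, offset 609.
AQI = 301 + 199/799·609 ≈ 452.68 ⇒ 453.
SO₂ 199.69: bracket 176.89–243.12 → index 101–150; slope 49/66.23, offset 22.80.
AQI = 101 + 49/66.23·22.80 ≈ 117.87 ⇒ 118.
PM2.5: row 175.255–220.019 (AQI 201–300). (300−201)·(196.868−175.255)/(220.019−175.255) + 201 = 99·21.613/44.764 + 201 ≈ 248.80 → 249.
O₃: row 0.0810–0.1100 (AQI 101–150). (150−101)·(0.1059−0.0810)/(0.1100−0.0810) + 101 = 49·0.0249/0.0290 + 101 ≈ 143.07 → 143.
Sub-indices: PM10→165, CO→164, NO₂→453, SO₂→118, PM2.5→249, O₃→143. Ranked high→low: 453, 249, 165, 164, 143, 118. Second-highest sub-index = 249.

249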